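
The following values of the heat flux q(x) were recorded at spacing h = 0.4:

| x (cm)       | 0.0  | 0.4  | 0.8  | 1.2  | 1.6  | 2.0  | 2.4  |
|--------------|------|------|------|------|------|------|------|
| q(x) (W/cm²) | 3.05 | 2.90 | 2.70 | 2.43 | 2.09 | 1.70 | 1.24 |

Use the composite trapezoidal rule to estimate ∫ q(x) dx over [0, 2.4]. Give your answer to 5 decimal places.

5.58600

h = 0.4, n = 6.
(h/2)·[y₀ + 2y₁ + 2y₂ + 2y₃ + 2y₄ + 2y₅ + y₆] = 0.2·(27.93) = 5.58600.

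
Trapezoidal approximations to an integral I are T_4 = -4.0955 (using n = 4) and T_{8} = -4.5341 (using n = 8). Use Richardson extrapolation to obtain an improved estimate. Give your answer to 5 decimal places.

R = (4·T_{8} − T_4) / 3 = (4·(-4.5341) − (-4.0955))/3 = (-14.0409)/3 = -4.68030.

-4.68030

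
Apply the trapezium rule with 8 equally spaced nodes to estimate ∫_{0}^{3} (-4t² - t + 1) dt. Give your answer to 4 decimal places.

h = (3 − 0)/7 = 0.428571.
Nodes t₀,…,t₇ = 0, 0.428571, 0.857143, 1.285714, 1.714286, 2.142857, 2.571429, 3.
f(t) = -4t² - t + 1: f₀=1, f₁=-0.163265, f₂=-2.795918, f₃=-6.897959, f₄=-12.469388, f₅=-19.510204, f₆=-28.020408, f₇=-38.
(h/2)·[f₀ + 2f₁ + 2f₂ + 2f₃ + 2f₄ + 2f₅ + 2f₆ + f₇] = 0.214286·(-176.714286) = -37.8673.

-37.8673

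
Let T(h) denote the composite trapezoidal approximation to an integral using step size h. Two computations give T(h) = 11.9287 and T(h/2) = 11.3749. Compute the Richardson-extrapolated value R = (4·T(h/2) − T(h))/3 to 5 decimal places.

R = (4·T(h/2) − T(h)) / 3 = (4·11.3749 − 11.9287)/3 = (33.5709)/3 = 11.19030.

11.19030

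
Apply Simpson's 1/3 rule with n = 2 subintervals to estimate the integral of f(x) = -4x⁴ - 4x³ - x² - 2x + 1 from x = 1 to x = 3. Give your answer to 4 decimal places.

h = (3 − 1)/2 = 1.
Nodes x₀,…,x₂ = 1, 2, 3.
f(x) = -4x⁴ - 4x³ - x² - 2x + 1: f₀=-10, f₁=-103, f₂=-446.
(h/3)·[f₀ + 4f₁ + f₂] = 0.333333·(-868) = -289.3333.

-289.3333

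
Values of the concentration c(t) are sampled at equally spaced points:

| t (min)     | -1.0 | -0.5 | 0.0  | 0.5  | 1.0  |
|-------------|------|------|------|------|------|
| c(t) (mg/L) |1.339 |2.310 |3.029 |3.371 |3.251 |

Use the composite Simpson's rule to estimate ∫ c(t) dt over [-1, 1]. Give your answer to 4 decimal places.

h = 0.5, n = 4.
(h/3)·[y₀ + 4y₁ + 2y₂ + 4y₃ + y₄] = 0.166667·(33.372) = 5.5620.

5.5620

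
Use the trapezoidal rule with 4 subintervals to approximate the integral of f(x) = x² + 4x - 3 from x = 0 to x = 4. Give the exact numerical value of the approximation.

h = (4 − 0)/4 = 1.
Nodes x₀,…,x₄ = 0, 1, 2, 3, 4.
f(x) = x² + 4x - 3: f₀=-3, f₁=2, f₂=9, f₃=18, f₄=29.
(h/2)·[f₀ + 2f₁ + 2f₂ + 2f₃ + f₄] = 0.5·(84) = 42.

42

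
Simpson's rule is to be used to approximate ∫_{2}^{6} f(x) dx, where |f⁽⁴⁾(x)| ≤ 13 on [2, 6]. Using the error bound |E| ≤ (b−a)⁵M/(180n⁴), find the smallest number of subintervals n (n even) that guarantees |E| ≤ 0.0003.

24

Need 13312/(180n⁴) ≤ 0.0003.
n⁴ ≥ 13312/(180·0.0003) = 246519 ⇒ n ≥ 22.2824, so the smallest even n is 24. (n must be even for Simpson's rule.)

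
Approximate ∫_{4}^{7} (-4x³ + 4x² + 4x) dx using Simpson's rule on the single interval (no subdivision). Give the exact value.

-1707

S = (b−a)/6 · [f(4) + 4f(5.5) + f(7)] = 0.5·[(-176) + 4·(-522.5) + (-1148)] = -1707.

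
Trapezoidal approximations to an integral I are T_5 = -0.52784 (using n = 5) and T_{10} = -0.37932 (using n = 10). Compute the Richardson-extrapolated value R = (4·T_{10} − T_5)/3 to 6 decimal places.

-0.329813

R = (4·T_{10} − T_5) / 3 = (4·(-0.37932) − (-0.52784))/3 = (-0.98944)/3 = -0.329813.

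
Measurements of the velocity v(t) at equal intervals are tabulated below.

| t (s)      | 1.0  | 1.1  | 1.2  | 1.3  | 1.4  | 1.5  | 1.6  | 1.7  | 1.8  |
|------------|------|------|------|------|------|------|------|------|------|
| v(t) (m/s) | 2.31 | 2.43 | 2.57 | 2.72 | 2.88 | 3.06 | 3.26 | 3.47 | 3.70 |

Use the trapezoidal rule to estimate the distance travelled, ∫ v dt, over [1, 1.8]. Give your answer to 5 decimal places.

2.33950

h = 0.1, n = 8.
(h/2)·[y₀ + 2y₁ + 2y₂ + 2y₃ + 2y₄ + 2y₅ + 2y₆ + 2y₇ + y₈] = 0.05·(46.79) = 2.33950.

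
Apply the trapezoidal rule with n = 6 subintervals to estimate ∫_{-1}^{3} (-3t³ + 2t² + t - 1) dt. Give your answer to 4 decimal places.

-43.4074

h = (3 − (-1))/6 = 0.666667.
Nodes t₀,…,t₆ = -1, -0.333333, 0.333333, 1, 1.666667, 2.333333, 3.
f(t) = -3t³ + 2t² + t - 1: f₀=3, f₁=-1, f₂=-0.555556, f₃=-1, f₄=-7.666667, f₅=-25.888889, f₆=-61.
(h/2)·[f₀ + 2f₁ + 2f₂ + 2f₃ + 2f₄ + 2f₅ + f₆] = 0.333333·(-130.222222) = -43.4074.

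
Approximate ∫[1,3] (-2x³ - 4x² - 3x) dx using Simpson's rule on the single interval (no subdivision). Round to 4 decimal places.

-86.6667

S = (b−a)/6 · [f(1) + 4f(2) + f(3)] = 0.333333·[(-9) + 4·(-38) + (-99)] = -86.6667.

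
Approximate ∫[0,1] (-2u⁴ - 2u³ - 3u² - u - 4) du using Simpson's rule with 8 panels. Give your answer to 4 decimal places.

h = (1 − 0)/8 = 0.125.
Nodes u₀,…,u₈ = 0, 0.125, 0.25, 0.375, 0.5, 0.625, 0.75, 0.875, 1.
f(u) = -2u⁴ - 2u³ - 3u² - u - 4: f₀=-4, f₁=-4.17626953125, f₂=-4.4765625, f₃=-4.94189453125, f₄=-5.625, f₅=-6.59033203125, f₆=-7.9140625, f₇=-9.68408203125, f₈=-12.
(h/3)·[f₀ + 4f₁ + 2f₂ + 4f₃ + 2f₄ + 4f₅ + 2f₆ + 4f₇ + f₈] = 0.041667·(-153.6015625) = -6.4001.

-6.4001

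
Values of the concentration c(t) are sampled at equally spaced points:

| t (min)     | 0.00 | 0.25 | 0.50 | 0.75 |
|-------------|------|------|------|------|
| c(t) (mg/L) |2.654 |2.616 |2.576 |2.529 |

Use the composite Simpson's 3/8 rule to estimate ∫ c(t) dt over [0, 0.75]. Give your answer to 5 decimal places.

h = 0.25, n = 3.
(3h/8)·[y₀ + 3y₁ + 3y₂ + y₃] = 0.09375·(20.759) = 1.94616.

1.94616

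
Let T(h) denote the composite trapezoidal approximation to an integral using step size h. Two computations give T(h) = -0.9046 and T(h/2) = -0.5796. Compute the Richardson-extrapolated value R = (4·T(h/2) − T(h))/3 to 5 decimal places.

-0.47127

R = (4·T(h/2) − T(h)) / 3 = (4·(-0.5796) − (-0.9046))/3 = (-1.4138)/3 = -0.47127.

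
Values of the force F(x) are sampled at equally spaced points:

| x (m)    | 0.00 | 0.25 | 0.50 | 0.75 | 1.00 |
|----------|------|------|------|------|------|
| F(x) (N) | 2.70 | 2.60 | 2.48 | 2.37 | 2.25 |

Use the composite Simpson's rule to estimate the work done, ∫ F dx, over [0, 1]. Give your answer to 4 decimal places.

h = 0.25, n = 4.
(h/3)·[y₀ + 4y₁ + 2y₂ + 4y₃ + y₄] = 0.083333·(29.79) = 2.4825.

2.4825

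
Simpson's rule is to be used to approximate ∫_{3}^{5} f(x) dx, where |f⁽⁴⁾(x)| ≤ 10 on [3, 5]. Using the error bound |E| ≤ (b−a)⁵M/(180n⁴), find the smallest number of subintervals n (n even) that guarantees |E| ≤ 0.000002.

32

Need 320/(180n⁴) ≤ 0.000002.
n⁴ ≥ 320/(180·0.000002) = 888889 ⇒ n ≥ 30.7052, so the smallest even n is 32. (n must be even for Simpson's rule.)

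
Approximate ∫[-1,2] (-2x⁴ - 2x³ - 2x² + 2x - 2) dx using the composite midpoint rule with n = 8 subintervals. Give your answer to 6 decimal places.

h = (2 − (-1))/8 = 0.375.
Midpoints m₁,…,m₈ = -0.8125, -0.4375, -0.0625, 0.3125, 0.6875, 1.0625, 1.4375, 1.8125.
f(m₁)=-4.744171142578125, f(m₂)=-3.163604736328125, f(m₃)=-2.132354736328125, f(m₄)=-1.650421142578125, f(m₅)=-2.667022705078125, f(m₆)=-7.080596923828125, f(m₇)=-17.738800048828125, f(m₈)=-38.438507080078125.
h·[f(m₁) + f(m₂) + f(m₃) + f(m₄) + f(m₅) + f(m₆) + f(m₇) + f(m₈)] = 0.375·(-77.615478515625) = -29.105804.

-29.105804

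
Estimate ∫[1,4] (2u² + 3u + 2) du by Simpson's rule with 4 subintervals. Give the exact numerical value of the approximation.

70.5

h = (4 − 1)/4 = 0.75.
Nodes u₀,…,u₄ = 1, 1.75, 2.5, 3.25, 4.
f(u) = 2u² + 3u + 2: f₀=7, f₁=13.375, f₂=22, f₃=32.875, f₄=46.
(h/3)·[f₀ + 4f₁ + 2f₂ + 4f₃ + f₄] = 0.25·(282) = 70.5.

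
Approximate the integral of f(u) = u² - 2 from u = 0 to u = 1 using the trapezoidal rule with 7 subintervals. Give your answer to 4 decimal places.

-1.6633

h = (1 − 0)/7 = 0.142857.
Nodes u₀,…,u₇ = 0, 0.142857, 0.285714, 0.428571, 0.571429, 0.714286, 0.857143, 1.
f(u) = u² - 2: f₀=-2, f₁=-1.979592, f₂=-1.918367, f₃=-1.816327, f₄=-1.673469, f₅=-1.489796, f₆=-1.265306, f₇=-1.
(h/2)·[f₀ + 2f₁ + 2f₂ + 2f₃ + 2f₄ + 2f₅ + 2f₆ + f₇] = 0.071429·(-23.285714) = -1.6633.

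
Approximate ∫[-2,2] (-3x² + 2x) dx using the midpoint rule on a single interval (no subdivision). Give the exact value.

M = (b−a)·f(0) = 4·(0) = 0.

0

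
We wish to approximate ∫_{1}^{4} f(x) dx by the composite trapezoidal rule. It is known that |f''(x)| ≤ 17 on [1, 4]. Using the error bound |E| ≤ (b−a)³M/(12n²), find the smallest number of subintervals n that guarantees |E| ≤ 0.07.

24

Need 459/(12n²) ≤ 0.07.
n² ≥ 459/(12·0.07) = 546.429 ⇒ n ≥ 23.3758, so the smallest n is 24.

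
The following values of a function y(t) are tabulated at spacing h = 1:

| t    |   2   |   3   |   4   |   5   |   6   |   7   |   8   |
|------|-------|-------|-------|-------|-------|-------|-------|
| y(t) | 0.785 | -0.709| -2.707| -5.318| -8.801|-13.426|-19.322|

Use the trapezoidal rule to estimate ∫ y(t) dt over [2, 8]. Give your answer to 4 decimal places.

-40.2295

h = 1, n = 6.
(h/2)·[y₀ + 2y₁ + 2y₂ + 2y₃ + 2y₄ + 2y₅ + y₆] = 0.5·(-80.459) = -40.2295.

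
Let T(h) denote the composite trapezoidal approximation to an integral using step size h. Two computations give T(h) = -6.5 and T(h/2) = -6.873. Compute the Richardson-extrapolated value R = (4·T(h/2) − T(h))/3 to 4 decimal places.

-6.9973

R = (4·T(h/2) − T(h)) / 3 = (4·(-6.873) − (-6.5))/3 = (-20.992)/3 = -6.9973.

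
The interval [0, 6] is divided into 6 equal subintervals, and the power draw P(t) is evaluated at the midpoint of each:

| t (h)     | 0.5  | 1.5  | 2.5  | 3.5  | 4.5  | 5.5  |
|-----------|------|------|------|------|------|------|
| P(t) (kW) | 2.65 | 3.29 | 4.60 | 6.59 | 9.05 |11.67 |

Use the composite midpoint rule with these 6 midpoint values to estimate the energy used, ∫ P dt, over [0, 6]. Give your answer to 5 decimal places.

37.85000

h = 1, n = 6.
h·[y(m₁) + y(m₂) + y(m₃) + y(m₄) + y(m₅) + y(m₆)] = 1·(37.85) = 37.85000.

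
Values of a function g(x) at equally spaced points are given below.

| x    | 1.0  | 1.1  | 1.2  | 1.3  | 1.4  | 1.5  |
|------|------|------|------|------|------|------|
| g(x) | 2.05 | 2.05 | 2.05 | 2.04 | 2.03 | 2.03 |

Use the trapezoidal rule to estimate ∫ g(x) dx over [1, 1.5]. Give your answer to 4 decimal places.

1.0210

h = 0.1, n = 5.
(h/2)·[y₀ + 2y₁ + 2y₂ + 2y₃ + 2y₄ + y₅] = 0.05·(20.42) = 1.0210.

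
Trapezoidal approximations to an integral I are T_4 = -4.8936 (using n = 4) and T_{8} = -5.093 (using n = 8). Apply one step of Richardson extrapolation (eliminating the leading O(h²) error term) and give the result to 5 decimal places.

-5.15947

R = (4·T_{8} − T_4) / 3 = (4·(-5.093) − (-4.8936))/3 = (-15.4784)/3 = -5.15947.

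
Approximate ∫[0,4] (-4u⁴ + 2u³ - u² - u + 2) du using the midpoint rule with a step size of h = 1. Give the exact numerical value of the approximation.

h = (4 − 0)/4 = 1.
Midpoints m₁,…,m₄ = 0.5, 1.5, 2.5, 3.5.
f(m₁)=1.25, f(m₂)=-15.25, f(m₃)=-131.75, f(m₄)=-528.25.
h·[f(m₁) + f(m₂) + f(m₃) + f(m₄)] = 1·(-674) = -674.

-674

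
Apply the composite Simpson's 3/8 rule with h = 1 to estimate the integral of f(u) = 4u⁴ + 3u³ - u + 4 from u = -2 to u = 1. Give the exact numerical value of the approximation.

32.25

h = (1 − (-2))/3 = 1.
Nodes u₀,…,u₃ = -2, -1, 0, 1.
f(u) = 4u⁴ + 3u³ - u + 4: f₀=46, f₁=6, f₂=4, f₃=10.
(3h/8)·[f₀ + 3f₁ + 3f₂ + f₃] = 0.375·(86) = 32.25.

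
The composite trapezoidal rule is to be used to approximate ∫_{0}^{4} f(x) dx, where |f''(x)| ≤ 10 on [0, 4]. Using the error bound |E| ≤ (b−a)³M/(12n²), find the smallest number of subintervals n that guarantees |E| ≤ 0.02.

Need 640/(12n²) ≤ 0.02.
n² ≥ 640/(12·0.02) = 2666.67 ⇒ n ≥ 51.6398, so the smallest n is 52.

52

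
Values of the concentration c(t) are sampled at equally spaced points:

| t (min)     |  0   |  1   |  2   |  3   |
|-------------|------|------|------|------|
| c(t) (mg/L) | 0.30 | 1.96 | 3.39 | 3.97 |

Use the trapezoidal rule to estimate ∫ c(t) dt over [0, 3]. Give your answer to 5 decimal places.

7.48500

h = 1, n = 3.
(h/2)·[y₀ + 2y₁ + 2y₂ + y₃] = 0.5·(14.97) = 7.48500.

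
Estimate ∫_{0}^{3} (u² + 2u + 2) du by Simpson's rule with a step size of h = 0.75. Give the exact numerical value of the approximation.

24

h = (3 − 0)/4 = 0.75.
Nodes u₀,…,u₄ = 0, 0.75, 1.5, 2.25, 3.
f(u) = u² + 2u + 2: f₀=2, f₁=4.0625, f₂=7.25, f₃=11.5625, f₄=17.
(h/3)·[f₀ + 4f₁ + 2f₂ + 4f₃ + f₄] = 0.25·(96) = 24.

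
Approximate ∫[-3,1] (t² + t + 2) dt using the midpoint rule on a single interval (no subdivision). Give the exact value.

8

M = (b−a)·f(-1) = 4·(2) = 8.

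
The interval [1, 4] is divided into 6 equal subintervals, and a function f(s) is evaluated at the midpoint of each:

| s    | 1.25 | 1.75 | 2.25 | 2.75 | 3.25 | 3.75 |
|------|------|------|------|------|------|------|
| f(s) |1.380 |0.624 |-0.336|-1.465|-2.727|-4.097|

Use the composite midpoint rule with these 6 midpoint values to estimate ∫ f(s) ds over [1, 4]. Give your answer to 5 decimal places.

h = 0.5, n = 6.
h·[y(m₁) + y(m₂) + y(m₃) + y(m₄) + y(m₅) + y(m₆)] = 0.5·(-6.621) = -3.31050.

-3.31050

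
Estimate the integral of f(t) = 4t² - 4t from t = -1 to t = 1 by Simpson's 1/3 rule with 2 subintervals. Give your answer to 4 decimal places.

h = (1 − (-1))/2 = 1.
Nodes t₀,…,t₂ = -1, 0, 1.
f(t) = 4t² - 4t: f₀=8, f₁=0, f₂=0.
(h/3)·[f₀ + 4f₁ + f₂] = 0.333333·(8) = 2.6667.

2.6667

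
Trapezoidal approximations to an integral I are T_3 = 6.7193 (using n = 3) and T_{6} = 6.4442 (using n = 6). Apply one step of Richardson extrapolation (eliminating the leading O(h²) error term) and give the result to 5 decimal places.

R = (4·T_{6} − T_3) / 3 = (4·6.4442 − 6.7193)/3 = (19.0575)/3 = 6.35250.

6.35250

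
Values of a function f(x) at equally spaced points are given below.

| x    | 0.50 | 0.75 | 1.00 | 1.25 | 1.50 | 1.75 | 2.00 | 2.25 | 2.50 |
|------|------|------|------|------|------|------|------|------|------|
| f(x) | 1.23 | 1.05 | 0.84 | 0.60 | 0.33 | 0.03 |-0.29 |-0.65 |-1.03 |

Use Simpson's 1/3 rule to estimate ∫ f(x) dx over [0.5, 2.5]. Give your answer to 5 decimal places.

0.50667

h = 0.25, n = 8.
(h/3)·[y₀ + 4y₁ + 2y₂ + 4y₃ + 2y₄ + 4y₅ + 2y₆ + 4y₇ + y₈] = 0.083333·(6.08) = 0.50667.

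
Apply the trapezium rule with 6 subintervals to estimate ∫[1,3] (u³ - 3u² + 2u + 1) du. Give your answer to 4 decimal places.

h = (3 − 1)/6 = 0.333333.
Nodes u₀,…,u₆ = 1, 1.333333, 1.666667, 2, 2.333333, 2.666667, 3.
f(u) = u³ - 3u² + 2u + 1: f₀=1, f₁=0.703704, f₂=0.629630, f₃=1, f₄=2.037037, f₅=3.962963, f₆=7.
(h/2)·[f₀ + 2f₁ + 2f₂ + 2f₃ + 2f₄ + 2f₅ + f₆] = 0.166667·(24.666667) = 4.1111.

4.1111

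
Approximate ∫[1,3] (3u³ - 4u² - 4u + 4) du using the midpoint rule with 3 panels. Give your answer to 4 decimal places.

16.2963

h = (3 − 1)/3 = 0.666667.
Midpoints m₁,…,m₃ = 1.333333, 2, 2.666667.
f(m₁)=-1.333333, f(m₂)=4, f(m₃)=21.777778.
h·[f(m₁) + f(m₂) + f(m₃)] = 0.666667·(24.444444) = 16.2963.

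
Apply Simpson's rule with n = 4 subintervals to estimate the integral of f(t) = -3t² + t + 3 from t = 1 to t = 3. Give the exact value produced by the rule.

h = (3 − 1)/4 = 0.5.
Nodes t₀,…,t₄ = 1, 1.5, 2, 2.5, 3.
f(t) = -3t² + t + 3: f₀=1, f₁=-2.25, f₂=-7, f₃=-13.25, f₄=-21.
(h/3)·[f₀ + 4f₁ + 2f₂ + 4f₃ + f₄] = 0.166667·(-96) = -16.

-16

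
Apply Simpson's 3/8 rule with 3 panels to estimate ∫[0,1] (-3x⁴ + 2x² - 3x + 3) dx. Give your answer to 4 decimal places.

1.5556

h = (1 − 0)/3 = 0.333333.
Nodes x₀,…,x₃ = 0, 0.333333, 0.666667, 1.
f(x) = -3x⁴ + 2x² - 3x + 3: f₀=3, f₁=2.185185, f₂=1.296296, f₃=-1.
(3h/8)·[f₀ + 3f₁ + 3f₂ + f₃] = 0.125·(12.444444) = 1.5556.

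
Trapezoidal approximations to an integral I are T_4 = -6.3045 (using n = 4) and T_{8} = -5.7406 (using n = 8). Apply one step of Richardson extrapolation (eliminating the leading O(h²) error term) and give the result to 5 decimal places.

-5.55263

R = (4·T_{8} − T_4) / 3 = (4·(-5.7406) − (-6.3045))/3 = (-16.6579)/3 = -5.55263.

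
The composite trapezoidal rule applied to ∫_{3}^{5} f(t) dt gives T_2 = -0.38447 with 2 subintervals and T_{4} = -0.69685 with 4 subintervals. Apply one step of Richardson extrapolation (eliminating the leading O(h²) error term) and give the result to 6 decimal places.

R = (4·T_{4} − T_2) / 3 = (4·(-0.69685) − (-0.38447))/3 = (-2.40293)/3 = -0.800977.

-0.800977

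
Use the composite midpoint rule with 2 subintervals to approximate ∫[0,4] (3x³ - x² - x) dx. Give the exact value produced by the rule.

140

h = (4 − 0)/2 = 2.
Midpoints m₁,…,m₂ = 1, 3.
f(m₁)=1, f(m₂)=69.
h·[f(m₁) + f(m₂)] = 2·(70) = 140.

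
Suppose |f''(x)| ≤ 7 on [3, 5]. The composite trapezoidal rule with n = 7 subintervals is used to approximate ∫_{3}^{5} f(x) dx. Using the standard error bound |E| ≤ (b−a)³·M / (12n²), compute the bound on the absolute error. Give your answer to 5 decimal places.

0.09524

|E| ≤ (2)³·7 / (12·7²) = 56/588 = 0.09524.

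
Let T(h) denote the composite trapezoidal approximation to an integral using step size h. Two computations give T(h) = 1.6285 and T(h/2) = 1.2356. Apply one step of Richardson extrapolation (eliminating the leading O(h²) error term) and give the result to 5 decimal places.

1.10463

R = (4·T(h/2) − T(h)) / 3 = (4·1.2356 − 1.6285)/3 = (3.3139)/3 = 1.10463.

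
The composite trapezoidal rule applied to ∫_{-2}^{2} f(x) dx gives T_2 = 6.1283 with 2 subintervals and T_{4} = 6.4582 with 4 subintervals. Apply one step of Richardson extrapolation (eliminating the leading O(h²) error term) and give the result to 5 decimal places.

R = (4·T_{4} − T_2) / 3 = (4·6.4582 − 6.1283)/3 = (19.7045)/3 = 6.56817.

6.56817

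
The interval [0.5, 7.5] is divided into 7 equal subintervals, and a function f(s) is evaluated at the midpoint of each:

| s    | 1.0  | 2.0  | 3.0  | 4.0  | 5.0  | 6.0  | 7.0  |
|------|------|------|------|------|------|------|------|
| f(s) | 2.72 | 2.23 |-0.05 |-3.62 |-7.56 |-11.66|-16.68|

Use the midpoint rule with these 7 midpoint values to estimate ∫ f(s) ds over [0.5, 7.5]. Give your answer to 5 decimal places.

h = 1, n = 7.
h·[y(m₁) + y(m₂) + y(m₃) + y(m₄) + y(m₅) + y(m₆) + y(m₇)] = 1·(-34.62) = -34.62000.

-34.62000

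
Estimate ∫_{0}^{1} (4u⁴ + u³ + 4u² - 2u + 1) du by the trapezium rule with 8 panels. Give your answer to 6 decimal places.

2.418457

h = (1 − 0)/8 = 0.125.
Nodes u₀,…,u₈ = 0, 0.125, 0.25, 0.375, 0.5, 0.625, 0.75, 0.875, 1.
f(u) = 4u⁴ + u³ + 4u² - 2u + 1: f₀=1, f₁=0.8154296875, f₂=0.78125, f₃=0.9443359375, f₄=1.375, f₅=2.1669921875, f₆=3.4375, f₇=5.3271484375, f₈=8.
(h/2)·[f₀ + 2f₁ + 2f₂ + 2f₃ + 2f₄ + 2f₅ + 2f₆ + 2f₇ + f₈] = 0.0625·(38.6953125) = 2.418457.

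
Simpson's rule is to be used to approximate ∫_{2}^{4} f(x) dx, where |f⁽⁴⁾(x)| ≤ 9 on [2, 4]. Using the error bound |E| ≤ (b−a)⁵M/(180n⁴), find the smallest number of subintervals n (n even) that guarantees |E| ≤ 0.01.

Need 288/(180n⁴) ≤ 0.01.
n⁴ ≥ 288/(180·0.01) = 160 ⇒ n ≥ 3.5566, so the smallest even n is 4. (n must be even for Simpson's rule.)

4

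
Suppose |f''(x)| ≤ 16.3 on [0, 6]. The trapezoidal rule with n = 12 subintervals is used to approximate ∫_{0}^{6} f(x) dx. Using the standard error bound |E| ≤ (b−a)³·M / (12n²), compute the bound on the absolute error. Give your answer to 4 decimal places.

2.0375

|E| ≤ (6)³·16.3 / (12·12²) = 3520.8/1728 = 2.0375.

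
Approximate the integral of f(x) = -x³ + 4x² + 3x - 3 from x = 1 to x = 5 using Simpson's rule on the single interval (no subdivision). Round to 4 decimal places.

33.3333

S = (b−a)/6 · [f(1) + 4f(3) + f(5)] = 0.666667·[3 + 4·15 + (-13)] = 33.3333.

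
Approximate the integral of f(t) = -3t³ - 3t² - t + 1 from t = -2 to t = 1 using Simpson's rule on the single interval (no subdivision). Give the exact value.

6.75

S = (b−a)/6 · [f(-2) + 4f(-0.5) + f(1)] = 0.5·[15 + 4·1.125 + (-6)] = 6.75.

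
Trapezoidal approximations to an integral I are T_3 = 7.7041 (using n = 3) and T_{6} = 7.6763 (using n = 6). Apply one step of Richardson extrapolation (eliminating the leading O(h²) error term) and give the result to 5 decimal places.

7.66703

R = (4·T_{6} − T_3) / 3 = (4·7.6763 − 7.7041)/3 = (23.0011)/3 = 7.66703.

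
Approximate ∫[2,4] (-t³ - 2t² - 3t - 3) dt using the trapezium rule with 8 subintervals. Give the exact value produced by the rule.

h = (4 − 2)/8 = 0.25.
Nodes t₀,…,t₈ = 2, 2.25, 2.5, 2.75, 3, 3.25, 3.5, 3.75, 4.
f(t) = -t³ - 2t² - 3t - 3: f₀=-25, f₁=-31.265625, f₂=-38.625, f₃=-47.171875, f₄=-57, f₅=-68.203125, f₆=-80.875, f₇=-95.109375, f₈=-111.
(h/2)·[f₀ + 2f₁ + 2f₂ + 2f₃ + 2f₄ + 2f₅ + 2f₆ + 2f₇ + f₈] = 0.125·(-972.5) = -121.5625.

-121.5625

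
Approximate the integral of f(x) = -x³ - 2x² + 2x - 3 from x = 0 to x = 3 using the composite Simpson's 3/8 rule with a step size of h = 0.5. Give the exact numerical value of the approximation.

-38.25

h = (3 − 0)/6 = 0.5.
Nodes x₀,…,x₆ = 0, 0.5, 1, 1.5, 2, 2.5, 3.
f(x) = -x³ - 2x² + 2x - 3: f₀=-3, f₁=-2.625, f₂=-4, f₃=-7.875, f₄=-15, f₅=-26.125, f₆=-42.
(3h/8)·[f₀ + 3f₁ + 3f₂ + 2f₃ + 3f₄ + 3f₅ + f₆] = 0.1875·(-204) = -38.25.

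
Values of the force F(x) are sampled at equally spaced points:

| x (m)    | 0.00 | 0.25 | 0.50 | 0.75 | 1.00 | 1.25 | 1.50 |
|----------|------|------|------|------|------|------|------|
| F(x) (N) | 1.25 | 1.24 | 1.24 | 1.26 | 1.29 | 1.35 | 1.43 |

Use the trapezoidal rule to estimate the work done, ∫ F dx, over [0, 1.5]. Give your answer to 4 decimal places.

1.9300

h = 0.25, n = 6.
(h/2)·[y₀ + 2y₁ + 2y₂ + 2y₃ + 2y₄ + 2y₅ + y₆] = 0.125·(15.44) = 1.9300.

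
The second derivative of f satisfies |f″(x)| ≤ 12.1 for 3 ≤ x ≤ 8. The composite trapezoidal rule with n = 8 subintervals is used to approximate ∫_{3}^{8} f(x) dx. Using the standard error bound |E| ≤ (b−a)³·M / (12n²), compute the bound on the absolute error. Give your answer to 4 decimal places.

1.9694

|E| ≤ (5)³·12.1 / (12·8²) = 1512.5/768 = 1.9694.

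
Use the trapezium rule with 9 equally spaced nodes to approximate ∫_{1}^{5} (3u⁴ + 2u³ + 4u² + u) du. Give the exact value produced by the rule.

h = (5 − 1)/8 = 0.5.
Nodes u₀,…,u₈ = 1, 1.5, 2, 2.5, 3, 3.5, 4, 4.5, 5.
f(u) = 3u⁴ + 2u³ + 4u² + u: f₀=10, f₁=32.4375, f₂=82, f₃=175.9375, f₄=336, f₅=588.4375, f₆=964, f₇=1497.9375, f₈=2230.
(h/2)·[f₀ + 2f₁ + 2f₂ + 2f₃ + 2f₄ + 2f₅ + 2f₆ + 2f₇ + f₈] = 0.25·(9593.5) = 2398.375.

2398.375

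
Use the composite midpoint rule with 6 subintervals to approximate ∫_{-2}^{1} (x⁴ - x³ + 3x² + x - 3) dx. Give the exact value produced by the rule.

8.19921875

h = (1 − (-2))/6 = 0.5.
Midpoints m₁,…,m₆ = -1.75, -1.25, -0.75, -0.25, 0.25, 0.75.
f(m₁)=19.17578125, f(m₂)=4.83203125, f(m₃)=-1.32421875, f(m₄)=-3.04296875, f(m₅)=-2.57421875, f(m₆)=-0.66796875.
h·[f(m₁) + f(m₂) + f(m₃) + f(m₄) + f(m₅) + f(m₆)] = 0.5·(16.3984375) = 8.19921875.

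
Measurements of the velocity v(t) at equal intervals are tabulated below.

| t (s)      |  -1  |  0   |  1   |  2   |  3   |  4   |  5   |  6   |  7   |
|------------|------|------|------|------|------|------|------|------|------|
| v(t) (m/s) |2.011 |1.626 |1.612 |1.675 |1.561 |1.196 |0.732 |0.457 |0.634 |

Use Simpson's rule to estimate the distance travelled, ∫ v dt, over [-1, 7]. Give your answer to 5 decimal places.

h = 1, n = 8.
(h/3)·[y₀ + 4y₁ + 2y₂ + 4y₃ + 2y₄ + 4y₅ + 2y₆ + 4y₇ + y₈] = 0.333333·(30.271) = 10.09033.

10.09033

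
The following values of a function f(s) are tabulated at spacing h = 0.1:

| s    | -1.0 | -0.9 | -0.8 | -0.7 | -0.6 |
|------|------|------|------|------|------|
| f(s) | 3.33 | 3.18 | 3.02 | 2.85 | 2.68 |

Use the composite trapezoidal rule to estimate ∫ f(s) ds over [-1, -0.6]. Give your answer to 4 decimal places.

1.2055

h = 0.1, n = 4.
(h/2)·[y₀ + 2y₁ + 2y₂ + 2y₃ + y₄] = 0.05·(24.11) = 1.2055.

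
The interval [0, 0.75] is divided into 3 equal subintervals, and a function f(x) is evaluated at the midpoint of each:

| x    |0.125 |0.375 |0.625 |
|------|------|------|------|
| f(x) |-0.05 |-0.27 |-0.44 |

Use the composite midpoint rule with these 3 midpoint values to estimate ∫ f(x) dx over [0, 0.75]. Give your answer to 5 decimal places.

h = 0.25, n = 3.
h·[y(m₁) + y(m₂) + y(m₃)] = 0.25·(-0.76) = -0.19000.

-0.19000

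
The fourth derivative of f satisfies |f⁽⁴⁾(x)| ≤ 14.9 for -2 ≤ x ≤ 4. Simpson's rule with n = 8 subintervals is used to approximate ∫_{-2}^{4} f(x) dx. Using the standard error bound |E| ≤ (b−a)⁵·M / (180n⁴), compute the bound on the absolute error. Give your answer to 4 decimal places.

0.1571

|E| ≤ (6)⁵·14.9 / (180·8⁴) = 115862.4/737280 = 0.1571.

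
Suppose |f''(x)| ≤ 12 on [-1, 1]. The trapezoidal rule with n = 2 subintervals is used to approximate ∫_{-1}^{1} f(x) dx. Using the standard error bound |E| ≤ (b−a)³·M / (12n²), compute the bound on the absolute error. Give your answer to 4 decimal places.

|E| ≤ (2)³·12 / (12·2²) = 96/48 = 2.0000.

2.0000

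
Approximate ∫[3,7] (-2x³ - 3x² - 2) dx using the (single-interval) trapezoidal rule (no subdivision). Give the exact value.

T = (b−a)/2 · [f(3) + f(7)] = 2·[(-83) + (-835)] = -1836.

-1836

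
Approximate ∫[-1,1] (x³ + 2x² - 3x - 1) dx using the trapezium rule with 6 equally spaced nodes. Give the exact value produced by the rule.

-0.56

h = (1 − (-1))/5 = 0.4.
Nodes x₀,…,x₅ = -1, -0.6, -0.2, 0.2, 0.6, 1.
f(x) = x³ + 2x² - 3x - 1: f₀=3, f₁=1.304, f₂=-0.328, f₃=-1.512, f₄=-1.864, f₅=-1.
(h/2)·[f₀ + 2f₁ + 2f₂ + 2f₃ + 2f₄ + f₅] = 0.2·(-2.8) = -0.56.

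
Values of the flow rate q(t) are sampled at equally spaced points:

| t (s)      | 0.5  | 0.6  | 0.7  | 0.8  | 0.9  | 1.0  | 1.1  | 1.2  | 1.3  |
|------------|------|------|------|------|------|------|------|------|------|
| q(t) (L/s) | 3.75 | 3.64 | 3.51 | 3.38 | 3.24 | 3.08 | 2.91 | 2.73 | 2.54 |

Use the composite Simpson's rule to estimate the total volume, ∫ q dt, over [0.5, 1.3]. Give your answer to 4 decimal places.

2.5643

h = 0.1, n = 8.
(h/3)·[y₀ + 4y₁ + 2y₂ + 4y₃ + 2y₄ + 4y₅ + 2y₆ + 4y₇ + y₈] = 0.033333·(76.93) = 2.5643.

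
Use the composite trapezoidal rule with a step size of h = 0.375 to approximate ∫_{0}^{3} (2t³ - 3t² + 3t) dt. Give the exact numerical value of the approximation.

27.421875

h = (3 − 0)/8 = 0.375.
Nodes t₀,…,t₈ = 0, 0.375, 0.75, 1.125, 1.5, 1.875, 2.25, 2.625, 3.
f(t) = 2t³ - 3t² + 3t: f₀=0, f₁=0.80859375, f₂=1.40625, f₃=2.42578125, f₄=4.5, f₅=8.26171875, f₆=14.34375, f₇=23.37890625, f₈=36.
(h/2)·[f₀ + 2f₁ + 2f₂ + 2f₃ + 2f₄ + 2f₅ + 2f₆ + 2f₇ + f₈] = 0.1875·(146.25) = 27.421875.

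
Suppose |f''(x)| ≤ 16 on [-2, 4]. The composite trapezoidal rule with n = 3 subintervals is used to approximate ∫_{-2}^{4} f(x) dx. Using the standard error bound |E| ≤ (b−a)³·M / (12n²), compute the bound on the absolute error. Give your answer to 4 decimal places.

|E| ≤ (6)³·16 / (12·3²) = 3456/108 = 32.0000.

32.0000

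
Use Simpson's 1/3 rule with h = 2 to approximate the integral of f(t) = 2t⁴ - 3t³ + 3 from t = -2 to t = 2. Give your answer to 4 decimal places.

54.6667

h = (2 − (-2))/2 = 2.
Nodes t₀,…,t₂ = -2, 0, 2.
f(t) = 2t⁴ - 3t³ + 3: f₀=59, f₁=3, f₂=11.
(h/3)·[f₀ + 4f₁ + f₂] = 0.666667·(82) = 54.6667.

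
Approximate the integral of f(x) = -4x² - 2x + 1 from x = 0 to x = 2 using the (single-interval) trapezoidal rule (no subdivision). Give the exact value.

T = (b−a)/2 · [f(0) + f(2)] = 1·[1 + (-19)] = -18.

-18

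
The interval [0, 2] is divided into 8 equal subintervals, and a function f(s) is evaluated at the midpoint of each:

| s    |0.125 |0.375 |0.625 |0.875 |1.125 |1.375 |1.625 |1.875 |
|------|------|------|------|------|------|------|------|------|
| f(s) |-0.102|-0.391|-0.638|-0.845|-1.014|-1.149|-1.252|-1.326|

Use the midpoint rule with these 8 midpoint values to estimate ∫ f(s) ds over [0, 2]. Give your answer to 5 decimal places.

h = 0.25, n = 8.
h·[y(m₁) + y(m₂) + y(m₃) + y(m₄) + y(m₅) + y(m₆) + y(m₇) + y(m₈)] = 0.25·(-6.717) = -1.67925.

-1.67925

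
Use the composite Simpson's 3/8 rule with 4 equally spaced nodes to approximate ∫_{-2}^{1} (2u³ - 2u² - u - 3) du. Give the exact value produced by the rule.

-21

h = (1 − (-2))/3 = 1.
Nodes u₀,…,u₃ = -2, -1, 0, 1.
f(u) = 2u³ - 2u² - u - 3: f₀=-25, f₁=-6, f₂=-3, f₃=-4.
(3h/8)·[f₀ + 3f₁ + 3f₂ + f₃] = 0.375·(-56) = -21.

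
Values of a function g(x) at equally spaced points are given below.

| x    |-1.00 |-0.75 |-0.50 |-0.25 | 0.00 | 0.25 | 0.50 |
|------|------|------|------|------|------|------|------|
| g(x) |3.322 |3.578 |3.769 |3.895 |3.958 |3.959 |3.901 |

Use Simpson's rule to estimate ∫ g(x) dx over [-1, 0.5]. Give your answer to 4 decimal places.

5.7004

h = 0.25, n = 6.
(h/3)·[y₀ + 4y₁ + 2y₂ + 4y₃ + 2y₄ + 4y₅ + y₆] = 0.083333·(68.405) = 5.7004.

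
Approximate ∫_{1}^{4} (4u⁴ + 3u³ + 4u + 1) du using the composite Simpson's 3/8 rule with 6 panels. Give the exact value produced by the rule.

1042.875

h = (4 − 1)/6 = 0.5.
Nodes u₀,…,u₆ = 1, 1.5, 2, 2.5, 3, 3.5, 4.
f(u) = 4u⁴ + 3u³ + 4u + 1: f₀=12, f₁=37.375, f₂=97, f₃=214.125, f₄=418, f₅=743.875, f₆=1233.
(3h/8)·[f₀ + 3f₁ + 3f₂ + 2f₃ + 3f₄ + 3f₅ + f₆] = 0.1875·(5562) = 1042.875.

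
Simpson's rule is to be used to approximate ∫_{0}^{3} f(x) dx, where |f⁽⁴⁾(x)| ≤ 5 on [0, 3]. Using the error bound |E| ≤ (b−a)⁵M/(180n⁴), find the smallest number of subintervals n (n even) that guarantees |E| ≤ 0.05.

Need 1215/(180n⁴) ≤ 0.05.
n⁴ ≥ 1215/(180·0.05) = 135 ⇒ n ≥ 3.4087, so the smallest even n is 4. (n must be even for Simpson's rule.)

4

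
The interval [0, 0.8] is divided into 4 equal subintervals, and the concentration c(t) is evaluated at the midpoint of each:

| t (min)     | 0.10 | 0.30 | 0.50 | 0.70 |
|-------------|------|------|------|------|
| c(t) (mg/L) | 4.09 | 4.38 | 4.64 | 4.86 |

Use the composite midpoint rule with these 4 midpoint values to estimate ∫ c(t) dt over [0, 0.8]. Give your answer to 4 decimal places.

3.5940

h = 0.2, n = 4.
h·[y(m₁) + y(m₂) + y(m₃) + y(m₄)] = 0.2·(17.97) = 3.5940.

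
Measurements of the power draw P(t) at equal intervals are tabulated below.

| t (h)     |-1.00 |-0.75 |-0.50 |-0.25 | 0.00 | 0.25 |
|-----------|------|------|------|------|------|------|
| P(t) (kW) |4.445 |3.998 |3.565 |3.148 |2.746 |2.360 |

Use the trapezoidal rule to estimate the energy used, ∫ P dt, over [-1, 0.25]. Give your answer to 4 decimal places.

4.2149

h = 0.25, n = 5.
(h/2)·[y₀ + 2y₁ + 2y₂ + 2y₃ + 2y₄ + y₅] = 0.125·(33.719) = 4.2149.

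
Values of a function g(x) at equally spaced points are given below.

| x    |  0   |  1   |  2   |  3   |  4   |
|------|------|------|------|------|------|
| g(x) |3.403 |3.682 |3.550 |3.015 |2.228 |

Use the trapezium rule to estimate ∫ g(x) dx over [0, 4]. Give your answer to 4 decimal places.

13.0625

h = 1, n = 4.
(h/2)·[y₀ + 2y₁ + 2y₂ + 2y₃ + y₄] = 0.5·(26.125) = 13.0625.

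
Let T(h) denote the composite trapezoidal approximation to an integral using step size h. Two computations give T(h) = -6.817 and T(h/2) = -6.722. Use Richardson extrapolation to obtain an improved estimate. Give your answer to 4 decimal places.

-6.6903

R = (4·T(h/2) − T(h)) / 3 = (4·(-6.722) − (-6.817))/3 = (-20.071)/3 = -6.6903.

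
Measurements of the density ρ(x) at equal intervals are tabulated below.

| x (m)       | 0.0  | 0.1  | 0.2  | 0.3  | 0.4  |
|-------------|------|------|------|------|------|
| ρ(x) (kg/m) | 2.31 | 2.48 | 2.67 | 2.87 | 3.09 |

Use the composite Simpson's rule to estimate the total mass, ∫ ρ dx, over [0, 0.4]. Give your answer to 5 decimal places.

1.07133

h = 0.1, n = 4.
(h/3)·[y₀ + 4y₁ + 2y₂ + 4y₃ + y₄] = 0.033333·(32.14) = 1.07133.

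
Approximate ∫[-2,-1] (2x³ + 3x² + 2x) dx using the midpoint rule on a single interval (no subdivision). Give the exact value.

-3

M = (b−a)·f(-1.5) = 1·(-3) = -3.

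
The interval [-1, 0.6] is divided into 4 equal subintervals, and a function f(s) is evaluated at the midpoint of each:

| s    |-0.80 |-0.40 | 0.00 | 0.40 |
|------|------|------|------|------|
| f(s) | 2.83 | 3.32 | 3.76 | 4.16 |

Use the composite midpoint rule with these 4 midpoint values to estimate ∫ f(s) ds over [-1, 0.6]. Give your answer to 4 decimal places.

5.6280

h = 0.4, n = 4.
h·[y(m₁) + y(m₂) + y(m₃) + y(m₄)] = 0.4·(14.07) = 5.6280.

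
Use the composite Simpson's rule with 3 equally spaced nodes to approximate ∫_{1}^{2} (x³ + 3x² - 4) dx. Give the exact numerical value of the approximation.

h = (2 − 1)/2 = 0.5.
Nodes x₀,…,x₂ = 1, 1.5, 2.
f(x) = x³ + 3x² - 4: f₀=0, f₁=6.125, f₂=16.
(h/3)·[f₀ + 4f₁ + f₂] = 0.166667·(40.5) = 6.75.

6.75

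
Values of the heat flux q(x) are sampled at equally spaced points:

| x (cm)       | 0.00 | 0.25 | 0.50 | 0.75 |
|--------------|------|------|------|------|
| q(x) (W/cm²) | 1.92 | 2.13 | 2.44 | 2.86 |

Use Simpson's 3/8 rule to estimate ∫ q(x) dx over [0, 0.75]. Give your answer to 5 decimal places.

1.73344

h = 0.25, n = 3.
(3h/8)·[y₀ + 3y₁ + 3y₂ + y₃] = 0.09375·(18.49) = 1.73344.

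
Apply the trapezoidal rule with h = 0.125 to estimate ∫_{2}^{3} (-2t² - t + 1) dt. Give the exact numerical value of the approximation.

h = (3 − 2)/8 = 0.125.
Nodes t₀,…,t₈ = 2, 2.125, 2.25, 2.375, 2.5, 2.625, 2.75, 2.875, 3.
f(t) = -2t² - t + 1: f₀=-9, f₁=-10.15625, f₂=-11.375, f₃=-12.65625, f₄=-14, f₅=-15.40625, f₆=-16.875, f₇=-18.40625, f₈=-20.
(h/2)·[f₀ + 2f₁ + 2f₂ + 2f₃ + 2f₄ + 2f₅ + 2f₆ + 2f₇ + f₈] = 0.0625·(-226.75) = -14.171875.

-14.171875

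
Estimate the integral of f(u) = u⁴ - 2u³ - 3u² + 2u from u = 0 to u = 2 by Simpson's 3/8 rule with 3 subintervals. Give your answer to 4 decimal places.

-5.4815

h = (2 − 0)/3 = 0.666667.
Nodes u₀,…,u₃ = 0, 0.666667, 1.333333, 2.
f(u) = u⁴ - 2u³ - 3u² + 2u: f₀=0, f₁=-0.395062, f₂=-4.246914, f₃=-8.
(3h/8)·[f₀ + 3f₁ + 3f₂ + f₃] = 0.25·(-21.925926) = -5.4815.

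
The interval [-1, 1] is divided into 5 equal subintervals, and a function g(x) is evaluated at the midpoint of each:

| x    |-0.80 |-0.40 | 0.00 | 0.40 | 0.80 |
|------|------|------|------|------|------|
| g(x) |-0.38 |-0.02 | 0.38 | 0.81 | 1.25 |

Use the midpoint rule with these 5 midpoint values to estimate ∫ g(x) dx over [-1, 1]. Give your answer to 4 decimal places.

h = 0.4, n = 5.
h·[y(m₁) + y(m₂) + y(m₃) + y(m₄) + y(m₅)] = 0.4·(2.04) = 0.8160.

0.8160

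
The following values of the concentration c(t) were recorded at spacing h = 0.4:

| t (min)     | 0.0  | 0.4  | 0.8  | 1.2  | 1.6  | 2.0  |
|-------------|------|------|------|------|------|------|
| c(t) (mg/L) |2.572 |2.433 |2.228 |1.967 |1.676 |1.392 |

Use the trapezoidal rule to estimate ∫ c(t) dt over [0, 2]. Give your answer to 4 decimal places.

4.1144

h = 0.4, n = 5.
(h/2)·[y₀ + 2y₁ + 2y₂ + 2y₃ + 2y₄ + y₅] = 0.2·(20.572) = 4.1144.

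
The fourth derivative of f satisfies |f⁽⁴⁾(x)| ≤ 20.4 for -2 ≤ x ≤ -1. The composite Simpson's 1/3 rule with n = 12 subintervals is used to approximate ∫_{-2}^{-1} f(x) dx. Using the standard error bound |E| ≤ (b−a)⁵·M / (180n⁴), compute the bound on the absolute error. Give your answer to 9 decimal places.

|E| ≤ (1)⁵·20.4 / (180·12⁴) = 20.4/3732480 = 0.000005466.

0.000005466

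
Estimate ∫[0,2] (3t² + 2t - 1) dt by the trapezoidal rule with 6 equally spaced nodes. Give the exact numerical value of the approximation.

h = (2 − 0)/5 = 0.4.
Nodes t₀,…,t₅ = 0, 0.4, 0.8, 1.2, 1.6, 2.
f(t) = 3t² + 2t - 1: f₀=-1, f₁=0.28, f₂=2.52, f₃=5.72, f₄=9.88, f₅=15.
(h/2)·[f₀ + 2f₁ + 2f₂ + 2f₃ + 2f₄ + f₅] = 0.2·(50.8) = 10.16.

10.16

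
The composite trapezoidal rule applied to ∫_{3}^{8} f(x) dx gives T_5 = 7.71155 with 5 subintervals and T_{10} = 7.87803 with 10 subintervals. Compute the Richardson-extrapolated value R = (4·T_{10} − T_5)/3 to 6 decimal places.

7.933523

R = (4·T_{10} − T_5) / 3 = (4·7.87803 − 7.71155)/3 = (23.80057)/3 = 7.933523.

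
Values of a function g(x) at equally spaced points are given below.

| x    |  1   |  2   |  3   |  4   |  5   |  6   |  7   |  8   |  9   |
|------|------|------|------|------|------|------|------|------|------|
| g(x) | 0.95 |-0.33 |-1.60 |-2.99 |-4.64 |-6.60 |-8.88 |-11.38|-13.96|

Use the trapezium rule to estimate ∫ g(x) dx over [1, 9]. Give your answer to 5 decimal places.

-42.92500

h = 1, n = 8.
(h/2)·[y₀ + 2y₁ + 2y₂ + 2y₃ + 2y₄ + 2y₅ + 2y₆ + 2y₇ + y₈] = 0.5·(-85.85) = -42.92500.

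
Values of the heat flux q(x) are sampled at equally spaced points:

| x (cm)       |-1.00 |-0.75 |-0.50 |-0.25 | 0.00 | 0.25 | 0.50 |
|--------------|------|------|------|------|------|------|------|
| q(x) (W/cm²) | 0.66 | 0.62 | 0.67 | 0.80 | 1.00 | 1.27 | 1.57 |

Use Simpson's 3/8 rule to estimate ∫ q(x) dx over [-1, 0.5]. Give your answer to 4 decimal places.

1.3603

h = 0.25, n = 6.
(3h/8)·[y₀ + 3y₁ + 3y₂ + 2y₃ + 3y₄ + 3y₅ + y₆] = 0.09375·(14.51) = 1.3603.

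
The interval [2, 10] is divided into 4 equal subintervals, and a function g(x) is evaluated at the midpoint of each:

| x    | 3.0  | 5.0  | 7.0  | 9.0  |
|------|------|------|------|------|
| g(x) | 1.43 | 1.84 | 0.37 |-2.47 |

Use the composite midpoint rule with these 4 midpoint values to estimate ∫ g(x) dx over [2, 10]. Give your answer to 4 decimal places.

h = 2, n = 4.
h·[y(m₁) + y(m₂) + y(m₃) + y(m₄)] = 2·(1.17) = 2.3400.

2.3400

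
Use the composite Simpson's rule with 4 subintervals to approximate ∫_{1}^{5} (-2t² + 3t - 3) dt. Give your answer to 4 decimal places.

-58.6667

h = (5 − 1)/4 = 1.
Nodes t₀,…,t₄ = 1, 2, 3, 4, 5.
f(t) = -2t² + 3t - 3: f₀=-2, f₁=-5, f₂=-12, f₃=-23, f₄=-38.
(h/3)·[f₀ + 4f₁ + 2f₂ + 4f₃ + f₄] = 0.333333·(-176) = -58.6667.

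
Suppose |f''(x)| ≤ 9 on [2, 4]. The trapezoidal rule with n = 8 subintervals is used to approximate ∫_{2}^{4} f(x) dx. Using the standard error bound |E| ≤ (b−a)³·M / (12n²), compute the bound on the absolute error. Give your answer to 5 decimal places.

|E| ≤ (2)³·9 / (12·8²) = 72/768 = 0.09375.

0.09375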